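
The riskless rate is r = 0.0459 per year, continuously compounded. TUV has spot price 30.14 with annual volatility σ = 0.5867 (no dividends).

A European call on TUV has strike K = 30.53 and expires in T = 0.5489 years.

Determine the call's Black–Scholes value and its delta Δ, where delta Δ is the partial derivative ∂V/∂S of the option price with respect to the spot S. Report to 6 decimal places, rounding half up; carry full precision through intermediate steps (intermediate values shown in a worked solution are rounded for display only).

price = 5.340744
Δ = 0.597051

σ√T = 0.5867·√0.5489 = 0.434673
d₁ = (ln(S/K) + (r+σ²/2)T) / (σ√T) = (ln(30.14/30.53) + (0.0459+0.5867²/2)·0.5489) / 0.434673 = (-0.012857 + 0.119665) / 0.434673 = 0.245721
d₂ = d₁ − σ√T = 0.245721 − 0.434673 = -0.188952
e^{−rT} = 0.975120
N(d₁) = 0.597051,  N(d₂) = 0.425065
Call price V = S·N(d₁) − K·e^{−rT}·N(d₂) = 17.995112 − 12.654368 = 5.340744
Δ = N(d₁) = 0.597051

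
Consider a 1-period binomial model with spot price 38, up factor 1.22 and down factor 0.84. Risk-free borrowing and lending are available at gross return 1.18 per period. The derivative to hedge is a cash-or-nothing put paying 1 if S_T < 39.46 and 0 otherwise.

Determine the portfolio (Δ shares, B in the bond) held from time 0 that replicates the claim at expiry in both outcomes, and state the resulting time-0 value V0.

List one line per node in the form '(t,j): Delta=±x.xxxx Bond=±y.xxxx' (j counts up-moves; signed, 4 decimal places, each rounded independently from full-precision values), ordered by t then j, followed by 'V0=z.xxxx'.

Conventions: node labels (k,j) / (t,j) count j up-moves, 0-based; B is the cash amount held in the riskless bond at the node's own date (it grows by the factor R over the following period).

No-arbitrage ⇒ martingale measure with p* = (R−d)/(u−d) = 0.8947.
At maturity the claim pays: V(1,0)=1.0000, V(1,1)=0.0000
  t=0,j=0: stock 38.0000 → up 46.3600 (V=0.0000), down 31.9200 (V=1.0000). Price 0.0892; hedge Δ=-0.0693, bond B=2.7208.
As a check, the time-0 holding Δ(0,0)·S0 + B(0,0) comes to 0.0892 — exactly V0.

(0,0): Delta=-0.0693 Bond=2.7208
V0=0.0892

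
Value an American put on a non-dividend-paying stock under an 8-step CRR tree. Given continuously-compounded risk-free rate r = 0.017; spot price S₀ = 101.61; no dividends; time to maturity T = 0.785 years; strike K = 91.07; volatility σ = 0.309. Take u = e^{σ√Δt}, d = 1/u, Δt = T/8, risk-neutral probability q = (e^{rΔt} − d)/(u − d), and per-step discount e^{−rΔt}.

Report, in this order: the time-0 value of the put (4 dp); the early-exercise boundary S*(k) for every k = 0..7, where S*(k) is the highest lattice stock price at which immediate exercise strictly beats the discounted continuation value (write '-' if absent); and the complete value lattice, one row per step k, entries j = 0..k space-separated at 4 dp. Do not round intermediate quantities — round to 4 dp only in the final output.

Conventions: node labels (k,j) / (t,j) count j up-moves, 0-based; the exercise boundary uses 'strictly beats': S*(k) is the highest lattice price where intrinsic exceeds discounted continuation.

price = 5.9164
boundary = - - - - - 62.6255 68.9903 76.0020
tree:
5.9164
8.6338 3.0446
12.2631 4.8010 1.1858
16.8749 7.3971 2.0546 0.2653
22.3784 11.0758 3.5075 0.5154 0.0000
28.4445 15.9995 5.8737 1.0014 0.0000 0.0000
34.2222 22.0797 9.5836 1.9455 0.0000 0.0000 0.0000
39.4668 28.4445 15.0680 3.7798 0.0000 0.0000 0.0000 0.0000
44.2275 34.2222 22.0797 7.3436 0.0000 0.0000 0.0000 0.0000 0.0000

Δt=0.09813  u=1.10163  d=0.90774  q=0.48443  discount=0.99833
step 8 (expiry): payoffs max(K−S,0) = 44.2275 34.2222 22.0797 7.3436 0.0000 0.0000 0.0000 0.0000 0.0000
step 7: (k=7,j=0): S=51.6032, K−S=39.4668, hold=39.3150 ⇒ V=39.4668 exercise | (k=7,j=1): S=62.6255, K−S=28.4445, hold=28.2927 ⇒ V=28.4445 exercise | (k=7,j=2): S=76.0020, K−S=15.0680, hold=14.9162 ⇒ V=15.0680 exercise | (k=7,j=3): S=92.2358, K−S=0.0000, hold=3.7798 ⇒ V=3.7798 continue | (k=7,j=4): S=111.9370, K−S=0.0000, hold=0.0000 ⇒ V=0.0000 continue | (k=7,j=5): S=135.8463, K−S=0.0000, hold=0.0000 ⇒ V=0.0000 continue | (k=7,j=6): S=164.8625, K−S=0.0000, hold=0.0000 ⇒ V=0.0000 continue | (k=7,j=7): S=200.0765, K−S=0.0000, hold=0.0000 ⇒ V=0.0000 continue  boundary S*=76.0020
step 6: (k=6,j=0): S=56.8478, K−S=34.2222, hold=34.0704 ⇒ V=34.2222 exercise | (k=6,j=1): S=68.9903, K−S=22.0797, hold=21.9279 ⇒ V=22.0797 exercise | (k=6,j=2): S=83.7264, K−S=7.3436, hold=9.5836 ⇒ V=9.5836 continue | (k=6,j=3): S=101.6100, K−S=0.0000, hold=1.9455 ⇒ V=1.9455 continue | (k=6,j=4): S=123.3135, K−S=0.0000, hold=0.0000 ⇒ V=0.0000 continue | (k=6,j=5): S=149.6528, K−S=0.0000, hold=0.0000 ⇒ V=0.0000 continue | (k=6,j=6): S=181.6180, K−S=0.0000, hold=0.0000 ⇒ V=0.0000 continue  boundary S*=68.9903
step 5: (k=5,j=0): S=62.6255, K−S=28.4445, hold=28.2927 ⇒ V=28.4445 exercise | (k=5,j=1): S=76.0020, K−S=15.0680, hold=15.9995 ⇒ V=15.9995 continue | (k=5,j=2): S=92.2358, K−S=0.0000, hold=5.8737 ⇒ V=5.8737 continue | (k=5,j=3): S=111.9370, K−S=0.0000, hold=1.0014 ⇒ V=1.0014 continue | (k=5,j=4): S=135.8463, K−S=0.0000, hold=0.0000 ⇒ V=0.0000 continue | (k=5,j=5): S=164.8625, K−S=0.0000, hold=0.0000 ⇒ V=0.0000 continue  boundary S*=62.6255
step 4: (k=4,j=0): S=68.9903, K−S=22.0797, hold=22.3784 ⇒ V=22.3784 continue | (k=4,j=1): S=83.7264, K−S=7.3436, hold=11.0758 ⇒ V=11.0758 continue | (k=4,j=2): S=101.6100, K−S=0.0000, hold=3.5075 ⇒ V=3.5075 continue | (k=4,j=3): S=123.3135, K−S=0.0000, hold=0.5154 ⇒ V=0.5154 continue | (k=4,j=4): S=149.6528, K−S=0.0000, hold=0.0000 ⇒ V=0.0000 continue  boundary S*=-
step 3: (k=3,j=0): S=76.0020, K−S=15.0680, hold=16.8749 ⇒ V=16.8749 continue | (k=3,j=1): S=92.2358, K−S=0.0000, hold=7.3971 ⇒ V=7.3971 continue | (k=3,j=2): S=111.9370, K−S=0.0000, hold=2.0546 ⇒ V=2.0546 continue | (k=3,j=3): S=135.8463, K−S=0.0000, hold=0.2653 ⇒ V=0.2653 continue  boundary S*=-
step 2: (k=2,j=0): S=83.7264, K−S=7.3436, hold=12.2631 ⇒ V=12.2631 continue | (k=2,j=1): S=101.6100, K−S=0.0000, hold=4.8010 ⇒ V=4.8010 continue | (k=2,j=2): S=123.3135, K−S=0.0000, hold=1.1858 ⇒ V=1.1858 continue  boundary S*=-
step 1: (k=1,j=0): S=92.2358, K−S=0.0000, hold=8.6338 ⇒ V=8.6338 continue | (k=1,j=1): S=111.9370, K−S=0.0000, hold=3.0446 ⇒ V=3.0446 continue  boundary S*=-
step 0: (k=0,j=0): S=101.6100, K−S=0.0000, hold=5.9164 ⇒ V=5.9164 continue  boundary S*=-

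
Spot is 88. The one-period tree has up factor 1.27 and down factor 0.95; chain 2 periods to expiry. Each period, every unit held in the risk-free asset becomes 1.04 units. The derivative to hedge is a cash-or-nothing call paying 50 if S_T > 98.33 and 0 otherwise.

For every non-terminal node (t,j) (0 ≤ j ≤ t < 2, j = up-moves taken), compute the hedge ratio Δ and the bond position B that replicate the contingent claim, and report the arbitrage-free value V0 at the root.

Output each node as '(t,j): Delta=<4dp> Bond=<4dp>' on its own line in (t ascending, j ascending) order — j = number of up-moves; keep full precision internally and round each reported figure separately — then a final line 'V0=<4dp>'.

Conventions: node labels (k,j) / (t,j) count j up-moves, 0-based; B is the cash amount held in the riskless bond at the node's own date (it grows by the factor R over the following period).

(0,0): Delta=1.2271 Bond=-85.6388
(1,0): Delta=1.8690 Bond=-142.7284
(1,1): Delta=0.0000 Bond=48.0769
V0=22.3465

Under the risk-neutral measure, an up-move has probability p* = (R−d)/(u−d) = 0.2813 and values discount at R = 1.04.
Terminal payoffs: V(2,0)=0.0000, V(2,1)=50.0000, V(2,2)=50.0000
(1,0): S=83.6000. Δ = (V_up−V_dn)/(S_up−S_dn) = (50.0000−0.0000)/(106.1720−79.4200) = 1.8690. V = [p*·50.0000 + (1−p*)·0.0000]/1.04 = 13.5216. B = V − Δ·S = -142.7284.
(1,1): S=111.7600. Δ = (V_up−V_dn)/(S_up−S_dn) = (50.0000−50.0000)/(141.9352−106.1720) = 0.0000. V = [p*·50.0000 + (1−p*)·50.0000]/1.04 = 48.0769. B = V − Δ·S = 48.0769.
(0,0): S=88.0000. Δ = (V_up−V_dn)/(S_up−S_dn) = (48.0769−13.5216)/(111.7600−83.6000) = 1.2271. V = [p*·48.0769 + (1−p*)·13.5216]/1.04 = 22.3465. B = V − Δ·S = -85.6388.
As a check, the time-0 holding Δ(0,0)·S0 + B(0,0) comes to 22.3465 — exactly V0.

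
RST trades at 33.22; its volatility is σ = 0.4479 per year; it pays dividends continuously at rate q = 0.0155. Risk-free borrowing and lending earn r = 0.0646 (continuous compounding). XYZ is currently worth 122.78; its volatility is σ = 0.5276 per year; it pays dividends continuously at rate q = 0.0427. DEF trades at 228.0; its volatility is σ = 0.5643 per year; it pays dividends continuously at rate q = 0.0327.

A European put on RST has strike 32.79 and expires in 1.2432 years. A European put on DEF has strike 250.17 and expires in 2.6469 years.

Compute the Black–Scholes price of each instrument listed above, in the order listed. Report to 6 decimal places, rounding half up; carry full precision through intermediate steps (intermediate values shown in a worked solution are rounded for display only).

[RST put K=32.79]
σ√T = 0.4479·√1.2432 = 0.499403
d₁ = (ln(S/K) + (r−q+σ²/2)T) / (σ√T) = (ln(33.22/32.79) + (0.0646−0.0155+0.4479²/2)·1.2432) / 0.499403 = (0.013029 + 0.185743) / 0.499403 = 0.398018
d₂ = d₁ − σ√T = 0.398018 − 0.499403 = -0.101386
e^{−rT} = 0.922830
e^{−qT} = 0.980915
N(−d₁) = 0.345308,  N(−d₂) = 0.540378
price = K·e^{−rT}·N(−d₂) − S·e^{−qT}·N(−d₁) = 16.351606 − 11.252219 = 5.099386
[DEF put K=250.17]
σ√T = 0.5643·√2.6469 = 0.918076
d₁ = (ln(S/K) + (r−q+σ²/2)T) / (σ√T) = (ln(228.0/250.17) + (0.0646−0.0327+0.5643²/2)·2.6469) / 0.918076 = (-0.092795 + 0.505868) / 0.918076 = 0.449933
d₂ = d₁ − σ√T = 0.449933 − 0.918076 = -0.468143
e^{−rT} = 0.842830
e^{−qT} = 0.917086
N(−d₁) = 0.326379,  N(−d₂) = 0.680159
price = K·e^{−rT}·N(−d₂) − S·e^{−qT}·N(−d₁) = 143.412062 − 68.244495 = 75.167567

price(RST put K=32.79) = 5.099386
price(DEF put K=250.17) = 75.167567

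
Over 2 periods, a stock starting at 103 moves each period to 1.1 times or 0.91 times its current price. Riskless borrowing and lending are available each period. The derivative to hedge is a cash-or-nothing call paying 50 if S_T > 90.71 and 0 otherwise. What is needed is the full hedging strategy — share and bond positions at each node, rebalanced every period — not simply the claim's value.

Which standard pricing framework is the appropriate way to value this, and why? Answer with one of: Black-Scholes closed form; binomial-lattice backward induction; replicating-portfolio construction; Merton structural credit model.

framework: replicating-portfolio construction

Key observation: what is demanded is not a single number but the (Δ, B) position at each node of the 1.1/0.91 tree starting at 103; constructing those positions is the replicating-portfolio method.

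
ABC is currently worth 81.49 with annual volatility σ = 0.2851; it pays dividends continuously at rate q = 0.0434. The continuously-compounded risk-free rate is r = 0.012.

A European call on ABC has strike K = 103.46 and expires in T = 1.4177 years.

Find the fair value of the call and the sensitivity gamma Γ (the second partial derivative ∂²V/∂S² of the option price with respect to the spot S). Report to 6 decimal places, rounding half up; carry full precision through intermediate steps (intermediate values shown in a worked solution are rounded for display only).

price = 3.360572
Γ = 0.010874

σ√T = 0.2851·√1.4177 = 0.339461
d₁ = (ln(S/K) + (r−q+σ²/2)T) / (σ√T) = (ln(81.49/103.46) + (0.012−0.0434+0.2851²/2)·1.4177) / 0.339461 = (-0.238705 + 0.013101) / 0.339461 = -0.664595
d₂ = d₁ − σ√T = -0.664595 − 0.339461 = -1.004055
e^{−rT} = 0.983131
e^{−qT} = 0.940326
N(d₁) = 0.253155,  N(d₂) = 0.157676
Call price V = S·e^{−qT}·N(d₁) − K·e^{−rT}·N(d₂) = 19.398546 − 16.037974 = 3.360572
φ(d₁) = (1/√(2π))·e^{−d₁²/2} = 0.319889
Γ = e^{−qT}·φ(d₁) / (S·σ·√T) = 0.010874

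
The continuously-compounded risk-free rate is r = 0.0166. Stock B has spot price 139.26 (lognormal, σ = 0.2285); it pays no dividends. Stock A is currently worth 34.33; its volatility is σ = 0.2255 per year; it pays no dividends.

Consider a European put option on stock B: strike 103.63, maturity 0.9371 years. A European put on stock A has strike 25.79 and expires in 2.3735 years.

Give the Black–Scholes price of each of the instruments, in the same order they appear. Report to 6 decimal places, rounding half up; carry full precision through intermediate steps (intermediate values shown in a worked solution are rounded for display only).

price(stock B put K=103.63) = 0.949338
price(stock A put K=25.79) = 0.942314

[stock B put K=103.63]
σ√T = 0.2285·√0.9371 = 0.221197
d₁ = (ln(S/K) + (r+σ²/2)T) / (σ√T) = (ln(139.26/103.63) + (0.0166+0.2285²/2)·0.9371) / 0.221197 = (0.295516 + 0.040020) / 0.221197 = 1.516909
d₂ = d₁ − σ√T = 1.516909 − 0.221197 = 1.295712
e^{−rT} = 0.984565
N(−d₁) = 0.064645,  N(−d₂) = 0.097537
price = K·e^{−rT}·N(−d₂) − S·N(−d₁) = 9.951773 − 9.002434 = 0.949338
[stock A put K=25.79]
σ√T = 0.2255·√2.3735 = 0.347409
d₁ = (ln(S/K) + (r+σ²/2)T) / (σ√T) = (ln(34.33/25.79) + (0.0166+0.2255²/2)·2.3735) / 0.347409 = (0.286033 + 0.099747) / 0.347409 = 1.110447
d₂ = d₁ − σ√T = 1.110447 − 0.347409 = 0.763038
e^{−rT} = 0.961366
N(−d₁) = 0.133403,  N(−d₂) = 0.222720
price = K·e^{−rT}·N(−d₂) − S·N(−d₁) = 5.522046 − 4.579732 = 0.942314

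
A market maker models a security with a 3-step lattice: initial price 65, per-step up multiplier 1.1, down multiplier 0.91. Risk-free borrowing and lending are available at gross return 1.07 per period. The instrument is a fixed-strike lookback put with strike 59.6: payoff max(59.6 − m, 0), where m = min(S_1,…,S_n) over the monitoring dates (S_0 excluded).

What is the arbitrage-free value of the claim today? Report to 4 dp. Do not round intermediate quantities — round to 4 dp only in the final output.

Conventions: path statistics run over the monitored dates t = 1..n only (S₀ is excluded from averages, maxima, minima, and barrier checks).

No-arbitrage gives p* = (R−d)/(u−d) = 0.8421: enumerate every path, weight its payoff by its p*-probability, and discount by R^3.
Enumerate all 2^3 = 8 price paths (U = up ×1.1, D = down ×0.91); each path with k up-moves has probability p*^k·(1−p*)^(3−k).
DDD: m=48.9821, payoff=10.6179, prob=0.003936
UDD: m=59.2092, payoff=0.3908, prob=0.020994
DUD: m=59.1500, payoff=0.4500, prob=0.020994
UUD: m=71.5000, payoff=0.0000, prob=0.111970
DDU: m=53.8265, payoff=5.7735, prob=0.020994
UDU: m=65.0650, payoff=0.0000, prob=0.111970
DUU: m=59.1500, payoff=0.4500, prob=0.111970
UUU: m=71.5000, payoff=0.0000, prob=0.597172
Price = Σ prob·payoff / R^3 = 0.231047 / 1.225043 = 0.1886

price = 0.1886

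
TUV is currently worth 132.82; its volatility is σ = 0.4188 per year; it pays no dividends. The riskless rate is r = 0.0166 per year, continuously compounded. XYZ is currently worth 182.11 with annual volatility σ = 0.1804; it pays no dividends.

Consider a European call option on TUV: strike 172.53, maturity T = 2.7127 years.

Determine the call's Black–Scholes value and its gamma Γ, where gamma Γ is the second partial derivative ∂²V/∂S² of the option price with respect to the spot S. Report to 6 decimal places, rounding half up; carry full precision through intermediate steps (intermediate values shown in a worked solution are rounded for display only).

price = 25.991082
Γ = 0.004352

σ√T = 0.4188·√2.7127 = 0.689775
d₁ = (ln(S/K) + (r+σ²/2)T) / (σ√T) = (ln(132.82/172.53) + (0.0166+0.4188²/2)·2.7127) / 0.689775 = (-0.261576 + 0.282926) / 0.689775 = 0.030951
d₂ = d₁ − σ√T = 0.030951 − 0.689775 = -0.658824
e^{−rT} = 0.955968
N(d₁) = 0.512346,  N(d₂) = 0.255004
Call price V = S·N(d₁) − K·e^{−rT}·N(d₂) = 68.049768 − 42.058686 = 25.991082
φ(d₁) = (1/√(2π))·e^{−d₁²/2} = 0.398751
Γ = φ(d₁) / (S·σ·√T) = 0.004352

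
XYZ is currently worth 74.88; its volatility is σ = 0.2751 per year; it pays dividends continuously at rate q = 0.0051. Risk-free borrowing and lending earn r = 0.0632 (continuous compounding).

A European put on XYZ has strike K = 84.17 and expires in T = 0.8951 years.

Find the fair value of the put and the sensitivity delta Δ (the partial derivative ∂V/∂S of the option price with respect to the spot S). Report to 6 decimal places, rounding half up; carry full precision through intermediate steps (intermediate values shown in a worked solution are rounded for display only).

price = 10.723187
Δ = -0.545026

σ√T = 0.2751·√0.8951 = 0.260271
d₁ = (ln(S/K) + (r−q+σ²/2)T) / (σ√T) = (ln(74.88/84.17) + (0.0632−0.0051+0.2751²/2)·0.8951) / 0.260271 = (-0.116952 + 0.085876) / 0.260271 = -0.119398
d₂ = d₁ − σ√T = -0.119398 − 0.260271 = -0.379669
e^{−rT} = 0.945000
e^{−qT} = 0.995445
N(−d₁) = 0.547520,  N(−d₂) = 0.647904
Put price V = K·e^{−rT}·N(−d₂) − S·e^{−qT}·N(−d₁) = 51.534746 − 40.811560 = 10.723187
Δ = −e^{−qT}·N(−d₁) = -0.545026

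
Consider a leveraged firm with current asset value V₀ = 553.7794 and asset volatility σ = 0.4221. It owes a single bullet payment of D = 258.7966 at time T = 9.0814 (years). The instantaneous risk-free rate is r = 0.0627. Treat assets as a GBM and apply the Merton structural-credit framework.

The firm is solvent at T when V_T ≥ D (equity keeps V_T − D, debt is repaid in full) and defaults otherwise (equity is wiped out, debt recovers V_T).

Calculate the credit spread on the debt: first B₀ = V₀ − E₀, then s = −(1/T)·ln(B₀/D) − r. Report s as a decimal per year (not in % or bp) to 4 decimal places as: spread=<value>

Apply the equity-as-call identities (strike 258.7966, horizon 9.0814 years):
d₁ = [ln(V₀/D) + (r + σ²/2)T] / (σ√T)
   = [ln(553.7794/258.7966) + (0.0627 + 0.5·0.4221²)·9.0814] / (0.4221·√9.0814)
   = [0.760724 + 1.378413] / 1.272014 = 1.681694
d₂ = d₁ − σ√T = 1.681694 − 1.272014 = 0.409680
N(d₁) = 0.953686,  N(d₂) = 0.658980,  e^(−rT) = 0.565863
E₀ = V₀·N(d₁) − D·e^(−rT)·N(d₂)
   = 553.7794·0.953686 − 258.7966·0.565863·0.658980 = 431.628401
B₀ = V₀ − E₀ = 553.7794 − 431.628401 = 122.150999
spread = −(1/T)·ln(B₀/D) − r = −(1/9.0814)·ln(122.150999/258.7966) − 0.0627 = 0.01997276

spread=0.0200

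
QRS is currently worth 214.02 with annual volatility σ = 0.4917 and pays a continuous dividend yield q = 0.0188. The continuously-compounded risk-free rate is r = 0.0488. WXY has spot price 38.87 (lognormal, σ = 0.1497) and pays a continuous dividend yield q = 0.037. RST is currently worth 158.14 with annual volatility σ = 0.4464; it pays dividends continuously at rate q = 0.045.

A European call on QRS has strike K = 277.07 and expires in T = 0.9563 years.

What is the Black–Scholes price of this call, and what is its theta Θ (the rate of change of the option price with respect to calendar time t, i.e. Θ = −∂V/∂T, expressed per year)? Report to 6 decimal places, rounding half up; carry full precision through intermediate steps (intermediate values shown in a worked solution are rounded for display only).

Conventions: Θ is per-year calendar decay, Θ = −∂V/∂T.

price = 22.892342
Θ = -21.944975

σ√T = 0.4917·√0.9563 = 0.480836
d₁ = (ln(S/K) + (r−q+σ²/2)T) / (σ√T) = (ln(214.02/277.07) + (0.0488−0.0188+0.4917²/2)·0.9563) / 0.480836 = (-0.258201 + 0.144291) / 0.480836 = -0.236900
d₂ = d₁ − σ√T = -0.236900 − 0.480836 = -0.717736
e^{−rT} = 0.954405
e^{−qT} = 0.982182
N(d₁) = 0.406367,  N(d₂) = 0.236460
Call price V = S·e^{−qT}·N(d₁) − K·e^{−rT}·N(d₂) = 85.421115 − 62.528773 = 22.892342
φ(d₁) = (1/√(2π))·e^{−d₁²/2} = 0.387903
Θ = −S·e^{−qT}·φ(d₁)·σ/(2√T) + q·S·e^{−qT}·N(d₁) − r·K·e^{−rT}·N(d₂) = −20.499488 + 1.605917 − 3.051404 = -21.944975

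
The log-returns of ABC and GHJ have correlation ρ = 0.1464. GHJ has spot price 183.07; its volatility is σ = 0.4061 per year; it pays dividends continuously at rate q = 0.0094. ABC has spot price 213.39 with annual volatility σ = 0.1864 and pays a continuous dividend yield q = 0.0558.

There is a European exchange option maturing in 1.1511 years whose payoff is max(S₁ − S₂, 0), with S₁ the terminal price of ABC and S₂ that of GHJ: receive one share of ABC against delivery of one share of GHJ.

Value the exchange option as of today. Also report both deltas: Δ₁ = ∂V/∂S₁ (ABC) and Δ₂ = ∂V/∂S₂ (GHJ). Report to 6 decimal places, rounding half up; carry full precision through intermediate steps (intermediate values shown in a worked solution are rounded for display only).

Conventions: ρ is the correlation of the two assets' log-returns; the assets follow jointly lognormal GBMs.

exchange price = 44.402018
Δ1 = 0.630683
Δ2 = -0.492596

σ_eff = √(σ₁² + σ₂² − 2ρσ₁σ₂) = √(0.1864² + 0.4061² − 2·0.1464·0.1864·0.4061) = 0.421305
d₁ = (ln(S₁/S₂) + (q₂ − q₁ + σ_eff²/2)T) / (σ_eff√T) = (ln(213.39/183.07) + (0.0094 − 0.0558 + 0.088749)·1.1511) / 0.452016 = 0.446889
d₂ = d₁ − σ_eff√T = 0.446889 − 0.452016 = -0.005126
N(d₁) = 0.672522,  N(d₂) = 0.497955
V = S₁·e^{−q₁T}·N(d₁) − S₂·e^{−q₂T}·N(d₂) = 134.581552 − 90.179533 = 44.402018
Key observation: pricing in GHJ-units makes this a unit-strike call on the ratio S₁/S₂ — the risk-free rate cancels and cannot affect the value.
Δ₁ = e^{−q₁T}·N(d₁) = 0.630683;  Δ₂ = −e^{−q₂T}·N(d₂) = -0.492596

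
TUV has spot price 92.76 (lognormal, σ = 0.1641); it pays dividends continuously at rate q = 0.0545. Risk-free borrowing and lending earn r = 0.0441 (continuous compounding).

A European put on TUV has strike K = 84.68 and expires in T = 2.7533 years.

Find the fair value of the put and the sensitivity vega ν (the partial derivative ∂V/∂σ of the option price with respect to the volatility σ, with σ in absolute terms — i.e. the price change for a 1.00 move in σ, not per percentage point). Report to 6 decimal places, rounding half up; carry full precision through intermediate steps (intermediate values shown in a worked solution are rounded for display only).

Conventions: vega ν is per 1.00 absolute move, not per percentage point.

σ√T = 0.1641·√2.7533 = 0.272292
d₁ = (ln(S/K) + (r−q+σ²/2)T) / (σ√T) = (ln(92.76/84.68) + (0.0441−0.0545+0.1641²/2)·2.7533) / 0.272292 = (0.091136 + 0.008437) / 0.272292 = 0.365685
d₂ = d₁ − σ√T = 0.365685 − 0.272292 = 0.093393
e^{−rT} = 0.885661
e^{−qT} = 0.860661
N(−d₁) = 0.357300,  N(−d₂) = 0.462796
Put price V = K·e^{−rT}·N(−d₂) − S·e^{−qT}·N(−d₁) = 34.708662 − 28.525003 = 6.183658
φ(d₁) = (1/√(2π))·e^{−d₁²/2} = 0.373140
ν = S·e^{−qT}·φ(d₁)·√T = 49.430090

price = 6.183658
ν = 49.430090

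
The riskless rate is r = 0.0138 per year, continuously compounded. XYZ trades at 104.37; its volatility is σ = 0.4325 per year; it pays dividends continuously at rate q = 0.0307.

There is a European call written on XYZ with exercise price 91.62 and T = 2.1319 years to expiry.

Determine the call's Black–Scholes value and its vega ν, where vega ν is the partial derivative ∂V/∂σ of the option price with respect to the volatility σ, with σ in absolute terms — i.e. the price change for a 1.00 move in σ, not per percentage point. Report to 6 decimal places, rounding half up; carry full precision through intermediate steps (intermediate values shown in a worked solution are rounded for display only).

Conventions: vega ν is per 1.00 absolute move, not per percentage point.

σ√T = 0.4325·√2.1319 = 0.631494
d₁ = (ln(S/K) + (r−q+σ²/2)T) / (σ√T) = (ln(104.37/91.62) + (0.0138−0.0307+0.4325²/2)·2.1319) / 0.631494 = (0.130293 + 0.163363) / 0.631494 = 0.465018
d₂ = d₁ − σ√T = 0.465018 − 0.631494 = -0.166477
e^{−rT} = 0.971008
e^{−qT} = 0.936647
N(d₁) = 0.679041,  N(d₂) = 0.433891
Call price V = S·e^{−qT}·N(d₁) − K·e^{−rT}·N(d₂) = 66.381519 − 38.600582 = 27.780937
φ(d₁) = (1/√(2π))·e^{−d₁²/2} = 0.358058
ν = S·e^{−qT}·φ(d₁)·√T = 51.107968

price = 27.780937
ν = 51.107968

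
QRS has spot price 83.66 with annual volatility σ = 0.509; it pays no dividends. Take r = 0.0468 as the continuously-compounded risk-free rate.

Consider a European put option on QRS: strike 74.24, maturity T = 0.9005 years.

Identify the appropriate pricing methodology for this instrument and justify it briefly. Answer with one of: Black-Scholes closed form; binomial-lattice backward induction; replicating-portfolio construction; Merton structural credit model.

framework: Black-Scholes closed form

Key observation: the instrument is a plain European put (strike 74.24) on a lognormal asset; the exact continuous-time formula applies directly.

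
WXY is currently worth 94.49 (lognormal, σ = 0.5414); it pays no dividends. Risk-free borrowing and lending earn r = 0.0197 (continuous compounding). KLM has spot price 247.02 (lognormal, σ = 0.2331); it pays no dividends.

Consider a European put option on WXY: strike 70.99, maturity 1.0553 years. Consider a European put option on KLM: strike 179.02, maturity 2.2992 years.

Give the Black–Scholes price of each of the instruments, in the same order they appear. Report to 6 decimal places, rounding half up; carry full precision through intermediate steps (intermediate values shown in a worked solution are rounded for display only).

price(WXY put K=70.99) = 8.056037
price(KLM put K=179.02) = 5.560564

[WXY put K=70.99]
σ√T = 0.5414·√1.0553 = 0.556168
d₁ = (ln(S/K) + (r+σ²/2)T) / (σ√T) = (ln(94.49/70.99) + (0.0197+0.5414²/2)·1.0553) / 0.556168 = (0.285955 + 0.175451) / 0.556168 = 0.829616
d₂ = d₁ − σ√T = 0.829616 − 0.556168 = 0.273447
e^{−rT} = 0.979425
N(−d₁) = 0.203378,  N(−d₂) = 0.392255
price = K·e^{−rT}·N(−d₂) − S·N(−d₁) = 27.273227 − 19.217190 = 8.056037
[KLM put K=179.02]
σ√T = 0.2331·√2.2992 = 0.353452
d₁ = (ln(S/K) + (r+σ²/2)T) / (σ√T) = (ln(247.02/179.02) + (0.0197+0.2331²/2)·2.2992) / 0.353452 = (0.321972 + 0.107758) / 0.353452 = 1.215809
d₂ = d₁ − σ√T = 1.215809 − 0.353452 = 0.862357
e^{−rT} = 0.955716
N(−d₁) = 0.112029,  N(−d₂) = 0.194246
price = K·e^{−rT}·N(−d₂) − S·N(−d₁) = 33.233942 − 27.673378 = 5.560564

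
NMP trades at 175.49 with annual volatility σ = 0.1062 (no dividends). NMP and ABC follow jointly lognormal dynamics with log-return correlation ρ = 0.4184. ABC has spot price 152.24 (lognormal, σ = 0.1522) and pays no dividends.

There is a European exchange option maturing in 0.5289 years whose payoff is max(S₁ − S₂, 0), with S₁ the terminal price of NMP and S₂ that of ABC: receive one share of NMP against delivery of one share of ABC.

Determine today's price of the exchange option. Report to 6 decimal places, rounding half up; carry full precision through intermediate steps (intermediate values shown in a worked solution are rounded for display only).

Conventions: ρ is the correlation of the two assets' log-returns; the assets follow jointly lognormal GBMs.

exchange price = 23.950594

σ_eff = √(σ₁² + σ₂² − 2ρσ₁σ₂) = √(0.1062² + 0.1522² − 2·0.4184·0.1062·0.1522) = 0.144629
d₁ = (ln(S₁/S₂) + (q₂ − q₁ + σ_eff²/2)T) / (σ_eff√T) = (ln(175.49/152.24) + (0.0 − 0.0 + 0.010459)·0.5289) / 0.105182 = 1.403807
d₂ = d₁ − σ_eff√T = 1.403807 − 0.105182 = 1.298625
N(d₁) = 0.919812,  N(d₂) = 0.902964
V = S₁·e^{−q₁T}·N(d₁) − S₂·e^{−q₂T}·N(d₂) = 161.417781 − 137.467187 = 23.950594
Key observation: the rate r is irrelevant here: denominating values in ABC turns the exchange into a ratio option on S₁/S₂, and discounting at r drops out.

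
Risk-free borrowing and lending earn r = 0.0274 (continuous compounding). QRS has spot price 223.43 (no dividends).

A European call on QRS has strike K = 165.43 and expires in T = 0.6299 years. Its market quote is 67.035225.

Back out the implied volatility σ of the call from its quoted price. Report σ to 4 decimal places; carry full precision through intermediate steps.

sigma = 0.4324

At σ = 0.4324 the Black–Scholes value reproduces the quote:
σ√T = 0.4324·√0.6299 = 0.343180
d₁ = (ln(S/K) + (r+σ²/2)T) / (σ√T) = (ln(223.43/165.43) + (0.0274+0.4324²/2)·0.6299) / 0.343180 = (0.300550 + 0.076145) / 0.343180 = 1.097663
d₂ = d₁ − σ√T = 1.097663 − 0.343180 = 0.754483
e^{−rT} = 0.982889
N(d₁) = 0.863824,  N(d₂) = 0.774720
V = S·N(d₁) − K·e^{−rT}·N(d₂) = 193.004210 − 125.968985 = 67.035225 (matching the quote); vega is positive throughout, so no other σ reproduces this price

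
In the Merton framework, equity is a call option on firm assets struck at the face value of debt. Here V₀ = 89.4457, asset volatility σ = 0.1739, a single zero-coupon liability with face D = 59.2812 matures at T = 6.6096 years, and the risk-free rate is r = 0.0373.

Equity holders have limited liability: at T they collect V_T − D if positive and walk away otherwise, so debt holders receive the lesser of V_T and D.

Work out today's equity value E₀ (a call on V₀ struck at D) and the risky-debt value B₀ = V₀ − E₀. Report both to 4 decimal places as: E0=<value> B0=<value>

E0=44.0011 B0=45.4446

Work the structural quantities from V₀ = 89.4457 against face 59.2812:
d₁ = [ln(V₀/D) + (r + σ²/2)T] / (σ√T)
   = [ln(89.4457/59.2812) + (0.0373 + 0.5·0.1739²)·6.6096] / (0.1739·√6.6096)
   = [0.411340 + 0.346479] / 0.447082 = 1.695033
d₂ = d₁ − σ√T = 1.695033 − 0.447082 = 1.247951
N(d₁) = 0.954965,  N(d₂) = 0.893976,  e^(−rT) = 0.781502
E₀ = V₀·N(d₁) − D·e^(−rT)·N(d₂)
   = 89.4457·0.954965 − 59.2812·0.781502·0.893976 = 44.001138
B₀ = V₀ − E₀ = 89.4457 − 44.001138 = 45.444562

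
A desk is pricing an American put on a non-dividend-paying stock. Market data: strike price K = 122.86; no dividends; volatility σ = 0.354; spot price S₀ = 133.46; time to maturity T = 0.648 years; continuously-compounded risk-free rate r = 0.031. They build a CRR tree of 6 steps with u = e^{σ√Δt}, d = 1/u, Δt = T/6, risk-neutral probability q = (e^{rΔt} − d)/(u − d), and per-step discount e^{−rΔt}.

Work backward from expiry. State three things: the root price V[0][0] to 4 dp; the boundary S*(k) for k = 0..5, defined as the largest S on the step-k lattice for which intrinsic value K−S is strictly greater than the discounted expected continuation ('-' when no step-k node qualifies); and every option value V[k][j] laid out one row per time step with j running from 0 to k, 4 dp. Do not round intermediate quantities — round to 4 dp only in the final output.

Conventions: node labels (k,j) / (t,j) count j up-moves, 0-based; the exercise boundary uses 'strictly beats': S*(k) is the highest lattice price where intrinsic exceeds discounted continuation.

price = 9.3216
boundary = - - - - 83.8020 94.1409
tree:
9.3216
14.1370 4.2794
20.7461 7.2261 1.1842
29.2134 11.9104 2.3085 0.0000
39.0580 18.9754 4.5005 0.0000 0.0000
48.2615 28.7191 8.7738 0.0000 0.0000 0.0000
56.4542 39.0580 17.1046 0.0000 0.0000 0.0000 0.0000

Δt=0.10800, u=1.12337, d=0.89018, q=0.48533, disc=e^(-rΔt)=0.99666
k=6 terminal: V=max(K-S,0) → 56.4542 39.0580 17.1046 0.0000 0.0000 0.0000 0.0000
k=5: j=0 S=74.5985 intr=48.2615 cont=47.8508 V=48.2615[EX]; j=1 S=94.1409 intr=28.7191 cont=28.3084 V=28.7191[EX]; j=2 S=118.8029 intr=4.0571 cont=8.7738 V=8.7738[hold]; j=3 S=149.9254 intr=0.0000 cont=0.0000 V=0.0000[hold]; j=4 S=189.2011 intr=0.0000 cont=0.0000 V=0.0000[hold]; j=5 S=238.7658 intr=0.0000 cont=0.0000 V=0.0000[hold]  S*(5)=94.1409
k=4: j=0 S=83.8020 intr=39.0580 cont=38.6474 V=39.0580[EX]; j=1 S=105.7554 intr=17.1046 cont=18.9754 V=18.9754[hold]; j=2 S=133.4600 intr=0.0000 cont=4.5005 V=4.5005[hold]; j=3 S=168.4223 intr=0.0000 cont=0.0000 V=0.0000[hold]; j=4 S=212.5435 intr=0.0000 cont=0.0000 V=0.0000[hold]  S*(4)=83.8020
k=3: j=0 S=94.1409 intr=28.7191 cont=29.2134 V=29.2134[hold]; j=1 S=118.8029 intr=4.0571 cont=11.9104 V=11.9104[hold]; j=2 S=149.9254 intr=0.0000 cont=2.3085 V=2.3085[hold]; j=3 S=189.2011 intr=0.0000 cont=0.0000 V=0.0000[hold]  S*(3)=-
k=2: j=0 S=105.7554 intr=17.1046 cont=20.7461 V=20.7461[hold]; j=1 S=133.4600 intr=0.0000 cont=7.2261 V=7.2261[hold]; j=2 S=168.4223 intr=0.0000 cont=1.1842 V=1.1842[hold]  S*(2)=-
k=1: j=0 S=118.8029 intr=4.0571 cont=14.1370 V=14.1370[hold]; j=1 S=149.9254 intr=0.0000 cont=4.2794 V=4.2794[hold]  S*(1)=-
k=0: j=0 S=133.4600 intr=0.0000 cont=9.3216 V=9.3216[hold]  S*(0)=-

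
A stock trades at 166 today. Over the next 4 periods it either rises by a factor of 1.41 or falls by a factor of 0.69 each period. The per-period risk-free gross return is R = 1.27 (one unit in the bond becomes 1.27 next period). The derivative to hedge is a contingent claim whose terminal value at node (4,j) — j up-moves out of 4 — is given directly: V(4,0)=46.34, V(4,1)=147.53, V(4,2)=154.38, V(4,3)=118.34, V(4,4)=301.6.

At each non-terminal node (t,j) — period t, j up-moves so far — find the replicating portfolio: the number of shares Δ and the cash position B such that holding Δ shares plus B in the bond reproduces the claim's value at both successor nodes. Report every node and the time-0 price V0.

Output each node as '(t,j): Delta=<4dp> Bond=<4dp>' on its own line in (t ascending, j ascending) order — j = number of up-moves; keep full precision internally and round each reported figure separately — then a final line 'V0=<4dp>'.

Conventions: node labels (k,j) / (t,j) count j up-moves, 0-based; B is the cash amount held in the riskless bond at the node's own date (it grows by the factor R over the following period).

No-arbitrage ⇒ martingale measure with p* = (R−d)/(u−d) = 0.8056.
Expiry values: V(4,0)=46.3400, V(4,1)=147.5300, V(4,2)=154.3800, V(4,3)=118.3400, V(4,4)=301.6000
Node (3,0) S=54.5325: V=(p*·147.5300+(1−p*)·46.3400)/1.27=100.6726; Δ=(147.5300−46.3400)/(76.8908−37.6274)=2.5772; B=V−Δ·S=-39.8691
Node (3,1) S=111.4360: V=(p*·154.3800+(1−p*)·147.5300)/1.27=120.5103; Δ=(154.3800−147.5300)/(157.1247−76.8908)=0.0854; B=V−Δ·S=110.9964
Node (3,2) S=227.7170: V=(p*·118.3400+(1−p*)·154.3800)/1.27=98.6990; Δ=(118.3400−154.3800)/(321.0809−157.1247)=-0.2198; B=V−Δ·S=148.7546
Node (3,3) S=465.3347: V=(p*·301.6000+(1−p*)·118.3400)/1.27=209.4221; Δ=(301.6000−118.3400)/(656.1219−321.0809)=0.5470; B=V−Δ·S=-45.1056
Node (2,0) S=79.0326: V=(p*·120.5103+(1−p*)·100.6726)/1.27=91.8527; Δ=(120.5103−100.6726)/(111.4360−54.5325)=0.3486; B=V−Δ·S=64.3003
Node (2,1) S=161.5014: V=(p*·98.6990+(1−p*)·120.5103)/1.27=81.0552; Δ=(98.6990−120.5103)/(227.7170−111.4360)=-0.1876; B=V−Δ·S=111.3486
Node (2,2) S=330.0246: V=(p*·209.4221+(1−p*)·98.6990)/1.27=147.9470; Δ=(209.4221−98.6990)/(465.3347−227.7170)=0.4660; B=V−Δ·S=-5.8351
Node (1,0) S=114.5400: V=(p*·81.0552+(1−p*)·91.8527)/1.27=65.4762; Δ=(81.0552−91.8527)/(161.5014−79.0326)=-0.1309; B=V−Δ·S=80.4727
Node (1,1) S=234.0600: V=(p*·147.9470+(1−p*)·81.0552)/1.27=106.2522; Δ=(147.9470−81.0552)/(330.0246−161.5014)=0.3969; B=V−Δ·S=13.3469
Node (0,0) S=166.0000: V=(p*·106.2522+(1−p*)·65.4762)/1.27=77.4201; Δ=(106.2522−65.4762)/(234.0600−114.5400)=0.3412; B=V−Δ·S=20.7867
Check: Δ(0,0)·S0 + B(0,0) = 77.4201 = V0.

(0,0): Delta=0.3412 Bond=20.7867
(1,0): Delta=-0.1309 Bond=80.4727
(1,1): Delta=0.3969 Bond=13.3469
(2,0): Delta=0.3486 Bond=64.3003
(2,1): Delta=-0.1876 Bond=111.3486
(2,2): Delta=0.4660 Bond=-5.8351
(3,0): Delta=2.5772 Bond=-39.8691
(3,1): Delta=0.0854 Bond=110.9964
(3,2): Delta=-0.2198 Bond=148.7546
(3,3): Delta=0.5470 Bond=-45.1056
V0=77.4201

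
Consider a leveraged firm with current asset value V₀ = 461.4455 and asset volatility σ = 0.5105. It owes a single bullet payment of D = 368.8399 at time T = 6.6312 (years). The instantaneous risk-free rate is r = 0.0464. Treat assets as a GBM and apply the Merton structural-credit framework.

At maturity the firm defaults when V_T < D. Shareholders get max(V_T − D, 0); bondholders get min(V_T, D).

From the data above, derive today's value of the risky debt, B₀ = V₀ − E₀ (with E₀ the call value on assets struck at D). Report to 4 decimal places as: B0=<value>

B0=175.0417

Equity is a call on the firm's assets struck at D = 368.8399:
d₁ = [ln(V₀/D) + (r + σ²/2)T] / (σ√T)
   = [ln(461.4455/368.8399) + (0.0464 + 0.5·0.5105²)·6.6312] / (0.5105·√6.6312)
   = [0.224001 + 1.171767] / 1.314594 = 1.061748
d₂ = d₁ − σ√T = 1.061748 − 1.314594 = -0.252846
N(d₁) = 0.855825,  N(d₂) = 0.400193,  e^(−rT) = 0.735145
E₀ = V₀·N(d₁) − D·e^(−rT)·N(d₂)
   = 461.4455·0.855825 − 368.8399·0.735145·0.400193 = 286.403820
B₀ = V₀ − E₀ = 461.4455 − 286.403820 = 175.041680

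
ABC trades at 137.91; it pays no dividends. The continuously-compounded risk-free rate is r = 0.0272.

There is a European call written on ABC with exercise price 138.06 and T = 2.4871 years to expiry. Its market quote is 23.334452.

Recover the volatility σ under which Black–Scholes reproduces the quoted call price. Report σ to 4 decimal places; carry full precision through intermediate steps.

At σ = 0.2222 the Black–Scholes value reproduces the quote:
σ√T = 0.2222·√2.4871 = 0.350421
d₁ = (ln(S/K) + (r+σ²/2)T) / (σ√T) = (ln(137.91/138.06) + (0.0272+0.2222²/2)·2.4871) / 0.350421 = (-0.001087 + 0.129047) / 0.350421 = 0.365159
d₂ = d₁ − σ√T = 0.365159 − 0.350421 = 0.014738
e^{−rT} = 0.934588
N(d₁) = 0.642504,  N(d₂) = 0.505879
V = S·N(d₁) − K·e^{−rT}·N(d₂) = 88.607691 − 65.273239 = 23.334452 (matching the quote); vega is positive throughout, so no other σ reproduces this price

sigma = 0.2222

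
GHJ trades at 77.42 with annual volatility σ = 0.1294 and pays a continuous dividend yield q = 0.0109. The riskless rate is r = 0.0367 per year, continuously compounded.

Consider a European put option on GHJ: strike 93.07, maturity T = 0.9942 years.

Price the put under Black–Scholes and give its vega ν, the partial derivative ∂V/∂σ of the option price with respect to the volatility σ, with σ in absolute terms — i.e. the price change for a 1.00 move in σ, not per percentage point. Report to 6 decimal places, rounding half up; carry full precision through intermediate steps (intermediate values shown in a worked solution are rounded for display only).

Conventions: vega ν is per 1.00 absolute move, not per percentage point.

price = 13.715290
ν = 15.480434

σ√T = 0.1294·√0.9942 = 0.129024
d₁ = (ln(S/K) + (r−q+σ²/2)T) / (σ√T) = (ln(77.42/93.07) + (0.0367−0.0109+0.1294²/2)·0.9942) / 0.129024 = (-0.184107 + 0.033974) / 0.129024 = -1.163602
d₂ = d₁ − σ√T = -1.163602 − 0.129024 = -1.292626
e^{−rT} = 0.964170
e^{−qT} = 0.989222
N(−d₁) = 0.877707,  N(−d₂) = 0.901930
Put price V = K·e^{−rT}·N(−d₂) − S·e^{−qT}·N(−d₁) = 80.934981 − 67.219690 = 13.715290
φ(d₁) = (1/√(2π))·e^{−d₁²/2} = 0.202721
ν = S·e^{−qT}·φ(d₁)·√T = 15.480434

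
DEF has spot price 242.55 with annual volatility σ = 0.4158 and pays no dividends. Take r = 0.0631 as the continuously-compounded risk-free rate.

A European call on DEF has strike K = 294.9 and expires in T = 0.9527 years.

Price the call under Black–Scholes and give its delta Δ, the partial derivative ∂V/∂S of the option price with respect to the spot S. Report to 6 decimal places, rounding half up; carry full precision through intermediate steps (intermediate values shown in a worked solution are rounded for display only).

price = 26.524672
Δ = 0.448091

σ√T = 0.4158·√0.9527 = 0.405847
d₁ = (ln(S/K) + (r+σ²/2)T) / (σ√T) = (ln(242.55/294.9) + (0.0631+0.4158²/2)·0.9527) / 0.405847 = (-0.195428 + 0.142471) / 0.405847 = -0.130485
d₂ = d₁ − σ√T = -0.130485 − 0.405847 = -0.536333
e^{−rT} = 0.941656
N(d₁) = 0.448091,  N(d₂) = 0.295864
Call price V = S·N(d₁) − K·e^{−rT}·N(d₂) = 108.684532 − 82.159860 = 26.524672
Δ = N(d₁) = 0.448091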